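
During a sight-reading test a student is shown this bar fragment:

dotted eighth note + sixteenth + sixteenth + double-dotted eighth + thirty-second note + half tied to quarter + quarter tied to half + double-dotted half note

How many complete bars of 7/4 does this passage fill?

1

One bar of 7/4 = 56 thirty-second notes.
Working in thirty-second notes: dotted eighth note = 6; sixteenth = 2; sixteenth = 2; double-dotted eighth = 7; thirty-second note = 1; half tied to quarter (half + quarter) = 24; quarter tied to half (quarter + half) = 24; double-dotted half note = 28.
Total: 6 + 2 + 2 + 7 + 1 + 24 + 24 + 28 = 94.
94 ÷ 56 = 1 complete bar with 38 left over.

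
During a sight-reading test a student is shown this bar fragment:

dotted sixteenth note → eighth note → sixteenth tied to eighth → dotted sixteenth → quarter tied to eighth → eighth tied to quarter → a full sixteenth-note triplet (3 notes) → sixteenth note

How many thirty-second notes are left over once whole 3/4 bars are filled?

One bar of 3/4 = 24 thirty-second notes.
Convert each value to thirty-second notes: dotted sixteenth note = 3; eighth note = 4; sixteenth tied to eighth (sixteenth + eighth) = 6; dotted sixteenth = 3; quarter tied to eighth (quarter + eighth) = 12; eighth tied to quarter (eighth + quarter) = 12; a full sixteenth-note triplet (3 notes) (three triplet sixteenths span one eighth) = 4; sixteenth note = 2.
Sum: 3 + 4 + 6 + 3 + 12 + 12 + 4 + 2 = 46.
46 ÷ 24 = 1 complete bar with 22 thirty-second notes remaining.

22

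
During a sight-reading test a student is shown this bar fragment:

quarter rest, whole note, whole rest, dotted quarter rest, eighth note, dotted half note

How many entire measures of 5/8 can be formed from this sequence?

One bar of 5/8 = 5 eighth notes.
Express everything in eighth notes: quarter rest = 2; whole note = 8; whole rest = 8; dotted quarter rest = 3; eighth note = 1; dotted half note = 6.
Total: 2 + 8 + 8 + 3 + 1 + 6 = 28.
28 ÷ 5 = 5 complete bars with 3 left over.

5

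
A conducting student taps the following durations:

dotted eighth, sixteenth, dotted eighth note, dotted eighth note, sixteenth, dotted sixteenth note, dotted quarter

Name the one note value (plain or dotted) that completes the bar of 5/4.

dotted sixteenth note

The bar of 5/4 = 40 thirty-second notes.
In thirty-second notes: dotted eighth = 6; sixteenth = 2; dotted eighth note = 6; dotted eighth note = 6; sixteenth = 2; dotted sixteenth note = 3; dotted quarter = 12.
Total: 6 + 2 + 6 + 6 + 2 + 3 + 12 = 37.
Remaining: 40 − 37 = 3 thirty-second notes, which is a dotted sixteenth note.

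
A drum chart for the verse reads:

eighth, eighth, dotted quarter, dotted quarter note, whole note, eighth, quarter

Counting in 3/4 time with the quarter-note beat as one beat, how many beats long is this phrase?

One quarter-note beat = 2 eighth notes.
Working in eighth notes: eighth = 1; eighth = 1; dotted quarter = 3; dotted quarter note = 3; whole note = 8; eighth = 1; quarter = 2.
Total: 1 + 1 + 3 + 3 + 8 + 1 + 2 = 19.
19 ÷ 2 = 9.5 beats.

9.5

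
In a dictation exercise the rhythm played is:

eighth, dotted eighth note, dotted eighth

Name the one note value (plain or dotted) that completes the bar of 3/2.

The bar of 3/2 = 24 sixteenth notes.
Convert each value to sixteenth notes: eighth = 2; dotted eighth note = 3; dotted eighth = 3.
Altogether 2 + 3 + 3 = 8.
Remaining: 24 − 8 = 16 sixteenth notes, which is a whole note.

whole note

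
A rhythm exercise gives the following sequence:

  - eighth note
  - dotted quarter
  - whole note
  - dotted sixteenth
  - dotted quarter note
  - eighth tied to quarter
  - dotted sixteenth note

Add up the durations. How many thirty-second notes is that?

Express everything in thirty-second notes: eighth note = 4; dotted quarter = 12; whole note = 32; dotted sixteenth = 3; dotted quarter note = 12; eighth tied to quarter (eighth + quarter) = 12; dotted sixteenth note = 3.
Total: 4 + 12 + 32 + 3 + 12 + 12 + 3 = 78 thirty-second notes.

78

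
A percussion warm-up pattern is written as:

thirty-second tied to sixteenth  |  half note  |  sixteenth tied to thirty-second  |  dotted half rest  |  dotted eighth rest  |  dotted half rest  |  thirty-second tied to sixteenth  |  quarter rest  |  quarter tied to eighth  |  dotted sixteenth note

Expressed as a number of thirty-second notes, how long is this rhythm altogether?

102

In thirty-second notes: thirty-second tied to sixteenth (thirty-second + sixteenth) = 3; half note = 16; sixteenth tied to thirty-second (sixteenth + thirty-second) = 3; dotted half rest = 24; dotted eighth rest = 6; dotted half rest = 24; thirty-second tied to sixteenth (thirty-second + sixteenth) = 3; quarter rest = 8; quarter tied to eighth (quarter + eighth) = 12; dotted sixteenth note = 3.
Sum: 3 + 16 + 3 + 24 + 6 + 24 + 3 + 8 + 12 + 3 = 102 thirty-second notes.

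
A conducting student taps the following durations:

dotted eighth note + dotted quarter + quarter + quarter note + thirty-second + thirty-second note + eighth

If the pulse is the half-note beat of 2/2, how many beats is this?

One half-note beat = 16 thirty-second notes.
Convert each value to thirty-second notes: dotted eighth note = 6; dotted quarter = 12; quarter = 8; quarter note = 8; thirty-second = 1; thirty-second note = 1; eighth = 4.
Sum: 6 + 12 + 8 + 8 + 1 + 1 + 4 = 40.
40 ÷ 16 = 2.5 beats.

2.5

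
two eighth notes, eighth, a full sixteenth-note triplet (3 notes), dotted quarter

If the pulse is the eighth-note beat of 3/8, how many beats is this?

One eighth-note beat = 2 sixteenth notes.
In sixteenth notes: eighth note = 2; eighth note = 2; eighth = 2; a full sixteenth-note triplet (3 notes) (three triplet sixteenths span one eighth) = 2; dotted quarter = 6.
Total: 2 + 2 + 2 + 2 + 6 = 14.
14 ÷ 2 = 7 beats.

7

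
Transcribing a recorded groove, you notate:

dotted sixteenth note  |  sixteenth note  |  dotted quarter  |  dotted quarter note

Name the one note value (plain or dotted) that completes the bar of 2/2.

dotted sixteenth note

The bar of 2/2 = 32 thirty-second notes.
Working in thirty-second notes: dotted sixteenth note = 3; sixteenth note = 2; dotted quarter = 12; dotted quarter note = 12.
Sum: 3 + 2 + 12 + 12 = 29.
Remaining: 32 − 29 = 3 thirty-second notes, which is a dotted sixteenth note.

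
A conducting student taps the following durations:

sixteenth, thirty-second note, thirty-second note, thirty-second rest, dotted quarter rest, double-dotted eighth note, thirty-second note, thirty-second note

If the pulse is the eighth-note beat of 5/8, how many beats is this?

One eighth-note beat = 4 thirty-second notes.
Convert each value to thirty-second notes: sixteenth = 2; thirty-second note = 1; thirty-second note = 1; thirty-second rest = 1; dotted quarter rest = 12; double-dotted eighth note = 7; thirty-second note = 1; thirty-second note = 1.
Altogether 2 + 1 + 1 + 1 + 12 + 7 + 1 + 1 = 26.
26 ÷ 4 = 6.5 beats.

6.5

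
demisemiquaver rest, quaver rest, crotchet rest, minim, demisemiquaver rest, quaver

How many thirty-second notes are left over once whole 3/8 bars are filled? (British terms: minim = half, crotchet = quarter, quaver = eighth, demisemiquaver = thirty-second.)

One bar of 3/8 = 12 thirty-second notes.
Each duration in thirty-second notes: demisemiquaver rest = 1; quaver rest = 4; crotchet rest = 8; minim = 16; demisemiquaver rest = 1; quaver = 4.
Altogether 1 + 4 + 8 + 16 + 1 + 4 = 34.
34 ÷ 12 = 2 complete bars with 10 thirty-second notes remaining.

10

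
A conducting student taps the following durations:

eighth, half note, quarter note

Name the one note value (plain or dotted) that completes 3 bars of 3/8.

3 bars of 3/8 = 9 eighth notes.
Express everything in eighth notes: eighth = 1; half note = 4; quarter note = 2.
Altogether 1 + 4 + 2 = 7.
Remaining: 9 − 7 = 2 eighth notes, which is a quarter note.

quarter note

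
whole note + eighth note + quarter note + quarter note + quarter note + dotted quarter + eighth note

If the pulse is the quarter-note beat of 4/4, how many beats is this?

One quarter-note beat = 2 eighth notes.
Working in eighth notes: whole note = 8; eighth note = 1; quarter note = 2; quarter note = 2; quarter note = 2; dotted quarter = 3; eighth note = 1.
Sum: 8 + 1 + 2 + 2 + 2 + 3 + 1 = 19.
19 ÷ 2 = 9.5 beats.

9.5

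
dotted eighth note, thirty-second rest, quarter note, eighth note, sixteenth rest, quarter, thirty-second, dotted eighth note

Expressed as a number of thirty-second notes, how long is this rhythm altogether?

36

Express everything in thirty-second notes: dotted eighth note = 6; thirty-second rest = 1; quarter note = 8; eighth note = 4; sixteenth rest = 2; quarter = 8; thirty-second = 1; dotted eighth note = 6.
Sum: 6 + 1 + 8 + 4 + 2 + 8 + 1 + 6 = 36 thirty-second notes.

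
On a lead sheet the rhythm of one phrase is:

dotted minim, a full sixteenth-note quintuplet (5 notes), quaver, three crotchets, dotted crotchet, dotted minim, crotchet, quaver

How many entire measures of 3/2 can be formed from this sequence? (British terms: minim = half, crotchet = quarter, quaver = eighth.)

One bar of 3/2 = 12 eighth notes.
Each duration in eighth notes: dotted minim = 6; a full sixteenth-note quintuplet (5 notes) (five quintuplet sixteenths span one quarter) = 2; quaver = 1; crotchet = 2; crotchet = 2; crotchet = 2; dotted crotchet = 3; dotted minim = 6; crotchet = 2; quaver = 1.
Adding: 6 + 2 + 1 + 2 + 2 + 2 + 3 + 6 + 2 + 1 = 27.
27 ÷ 12 = 2 complete bars with 3 left over.

2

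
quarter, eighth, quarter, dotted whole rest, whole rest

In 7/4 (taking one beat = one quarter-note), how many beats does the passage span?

One quarter-note beat = 2 eighth notes.
Working in eighth notes: quarter = 2; eighth = 1; quarter = 2; dotted whole rest = 12; whole rest = 8.
Altogether 2 + 1 + 2 + 12 + 8 = 25.
25 ÷ 2 = 12.5 beats.

12.5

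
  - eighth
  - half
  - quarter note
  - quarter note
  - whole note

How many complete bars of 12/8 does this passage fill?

1

One bar of 12/8 = 12 eighth notes.
Working in eighth notes: eighth = 1; half = 4; quarter note = 2; quarter note = 2; whole note = 8.
Total: 1 + 4 + 2 + 2 + 8 = 17.
17 ÷ 12 = 1 complete bar with 5 left over.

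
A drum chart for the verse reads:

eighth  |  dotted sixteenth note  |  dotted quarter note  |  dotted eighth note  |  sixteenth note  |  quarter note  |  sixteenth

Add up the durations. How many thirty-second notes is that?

37

Working in thirty-second notes: eighth = 4; dotted sixteenth note = 3; dotted quarter note = 12; dotted eighth note = 6; sixteenth note = 2; quarter note = 8; sixteenth = 2.
Altogether 4 + 3 + 12 + 6 + 2 + 8 + 2 = 37 thirty-second notes.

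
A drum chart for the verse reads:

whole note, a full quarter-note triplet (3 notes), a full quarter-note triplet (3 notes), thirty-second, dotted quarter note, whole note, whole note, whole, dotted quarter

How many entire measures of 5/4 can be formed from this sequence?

4

One bar of 5/4 = 40 thirty-second notes.
Convert each value to thirty-second notes: whole note = 32; a full quarter-note triplet (3 notes) (three triplet quarters span one half) = 16; a full quarter-note triplet (3 notes) (three triplet quarters span one half) = 16; thirty-second = 1; dotted quarter note = 12; whole note = 32; whole note = 32; whole = 32; dotted quarter = 12.
Altogether 32 + 16 + 16 + 1 + 12 + 32 + 32 + 32 + 12 = 185.
185 ÷ 40 = 4 complete bars with 25 left over.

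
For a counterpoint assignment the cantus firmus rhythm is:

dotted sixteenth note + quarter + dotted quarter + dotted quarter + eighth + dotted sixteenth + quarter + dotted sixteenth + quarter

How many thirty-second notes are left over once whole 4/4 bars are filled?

29

One bar of 4/4 = 32 thirty-second notes.
Each duration in thirty-second notes: dotted sixteenth note = 3; quarter = 8; dotted quarter = 12; dotted quarter = 12; eighth = 4; dotted sixteenth = 3; quarter = 8; dotted sixteenth = 3; quarter = 8.
Adding: 3 + 8 + 12 + 12 + 4 + 3 + 8 + 3 + 8 = 61.
61 ÷ 32 = 1 complete bar with 29 thirty-second notes remaining.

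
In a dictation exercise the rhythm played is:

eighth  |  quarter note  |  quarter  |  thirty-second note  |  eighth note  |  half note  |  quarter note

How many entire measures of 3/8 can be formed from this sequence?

4

One bar of 3/8 = 12 thirty-second notes.
Convert each value to thirty-second notes: eighth = 4; quarter note = 8; quarter = 8; thirty-second note = 1; eighth note = 4; half note = 16; quarter note = 8.
Sum: 4 + 8 + 8 + 1 + 4 + 16 + 8 = 49.
49 ÷ 12 = 4 complete bars with 1 left over.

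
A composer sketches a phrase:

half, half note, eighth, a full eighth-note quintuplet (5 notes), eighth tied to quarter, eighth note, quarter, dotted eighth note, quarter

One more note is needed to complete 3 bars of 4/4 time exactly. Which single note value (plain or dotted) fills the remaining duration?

dotted eighth note

3 bars of 4/4 = 48 sixteenth notes.
Each duration in sixteenth notes: half = 8; half note = 8; eighth = 2; a full eighth-note quintuplet (5 notes) (five quintuplet eighths span one half) = 8; eighth tied to quarter (eighth + quarter) = 6; eighth note = 2; quarter = 4; dotted eighth note = 3; quarter = 4.
Adding: 8 + 8 + 2 + 8 + 6 + 2 + 4 + 3 + 4 = 45.
Remaining: 48 − 45 = 3 sixteenth notes, which is a dotted eighth note.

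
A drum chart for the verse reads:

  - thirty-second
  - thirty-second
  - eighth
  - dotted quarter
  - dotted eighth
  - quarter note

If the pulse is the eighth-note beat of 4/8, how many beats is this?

One eighth-note beat = 4 thirty-second notes.
In thirty-second notes: thirty-second = 1; thirty-second = 1; eighth = 4; dotted quarter = 12; dotted eighth = 6; quarter note = 8.
Adding: 1 + 1 + 4 + 12 + 6 + 8 = 32.
32 ÷ 4 = 8 beats.

8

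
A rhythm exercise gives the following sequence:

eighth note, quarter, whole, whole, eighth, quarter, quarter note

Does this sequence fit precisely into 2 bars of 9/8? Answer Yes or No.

No

One bar of 9/8 = 9 eighth notes, so 2 bars = 18.
Each duration in eighth notes: eighth note = 1; quarter = 2; whole = 8; whole = 8; eighth = 1; quarter = 2; quarter note = 2.
Total: 1 + 2 + 8 + 8 + 1 + 2 + 2 = 24.
24 exceeds 18, so the answer is No.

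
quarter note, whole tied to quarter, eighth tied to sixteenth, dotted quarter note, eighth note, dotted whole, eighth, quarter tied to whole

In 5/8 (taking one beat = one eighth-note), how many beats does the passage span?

40.5

One eighth-note beat = 2 sixteenth notes.
In sixteenth notes: quarter note = 4; whole tied to quarter (whole + quarter) = 20; eighth tied to sixteenth (eighth + sixteenth) = 3; dotted quarter note = 6; eighth note = 2; dotted whole = 24; eighth = 2; quarter tied to whole (quarter + whole) = 20.
Adding: 4 + 20 + 3 + 6 + 2 + 24 + 2 + 20 = 81.
81 ÷ 2 = 40.5 beats.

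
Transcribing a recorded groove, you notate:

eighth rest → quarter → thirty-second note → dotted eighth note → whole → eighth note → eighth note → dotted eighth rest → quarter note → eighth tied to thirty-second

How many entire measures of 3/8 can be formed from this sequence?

6

One bar of 3/8 = 12 thirty-second notes.
Express everything in thirty-second notes: eighth rest = 4; quarter = 8; thirty-second note = 1; dotted eighth note = 6; whole = 32; eighth note = 4; eighth note = 4; dotted eighth rest = 6; quarter note = 8; eighth tied to thirty-second (eighth + thirty-second) = 5.
Sum: 4 + 8 + 1 + 6 + 32 + 4 + 4 + 6 + 8 + 5 = 78.
78 ÷ 12 = 6 complete bars with 6 left over.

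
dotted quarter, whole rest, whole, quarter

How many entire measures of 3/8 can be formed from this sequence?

One bar of 3/8 = 3 eighth notes.
Convert each value to eighth notes: dotted quarter = 3; whole rest = 8; whole = 8; quarter = 2.
Total: 3 + 8 + 8 + 2 = 21.
21 ÷ 3 = 7 complete bars with 0 left over.

7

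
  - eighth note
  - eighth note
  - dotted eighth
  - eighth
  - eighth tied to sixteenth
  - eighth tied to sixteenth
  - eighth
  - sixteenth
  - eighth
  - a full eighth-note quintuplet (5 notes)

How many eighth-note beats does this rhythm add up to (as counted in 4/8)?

14

One eighth-note beat = 2 sixteenth notes.
Working in sixteenth notes: eighth note = 2; eighth note = 2; dotted eighth = 3; eighth = 2; eighth tied to sixteenth (eighth + sixteenth) = 3; eighth tied to sixteenth (eighth + sixteenth) = 3; eighth = 2; sixteenth = 1; eighth = 2; a full eighth-note quintuplet (5 notes) (five quintuplet eighths span one half) = 8.
Altogether 2 + 2 + 3 + 2 + 3 + 3 + 2 + 1 + 2 + 8 = 28.
28 ÷ 2 = 14 beats.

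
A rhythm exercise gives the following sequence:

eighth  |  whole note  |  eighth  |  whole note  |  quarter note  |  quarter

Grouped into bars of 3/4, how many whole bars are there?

One bar of 3/4 = 6 eighth notes.
Each duration in eighth notes: eighth = 1; whole note = 8; eighth = 1; whole note = 8; quarter note = 2; quarter = 2.
Total: 1 + 8 + 1 + 8 + 2 + 2 = 22.
22 ÷ 6 = 3 complete bars with 4 left over.

3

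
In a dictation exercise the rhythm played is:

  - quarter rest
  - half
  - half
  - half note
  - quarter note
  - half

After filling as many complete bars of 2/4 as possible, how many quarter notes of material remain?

One bar of 2/4 = 2 quarter notes.
Each duration in quarter notes: quarter rest = 1; half = 2; half = 2; half note = 2; quarter note = 1; half = 2.
Altogether 1 + 2 + 2 + 2 + 1 + 2 = 10.
10 ÷ 2 = 5 complete bars with 0 quarter notes remaining.

0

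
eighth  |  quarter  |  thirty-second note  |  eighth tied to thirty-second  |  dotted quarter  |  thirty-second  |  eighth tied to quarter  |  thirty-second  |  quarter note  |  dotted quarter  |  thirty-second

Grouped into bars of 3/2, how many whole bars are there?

One bar of 3/2 = 48 thirty-second notes.
In thirty-second notes: eighth = 4; quarter = 8; thirty-second note = 1; eighth tied to thirty-second (eighth + thirty-second) = 5; dotted quarter = 12; thirty-second = 1; eighth tied to quarter (eighth + quarter) = 12; thirty-second = 1; quarter note = 8; dotted quarter = 12; thirty-second = 1.
Adding: 4 + 8 + 1 + 5 + 12 + 1 + 12 + 1 + 8 + 12 + 1 = 65.
65 ÷ 48 = 1 complete bar with 17 left over.

1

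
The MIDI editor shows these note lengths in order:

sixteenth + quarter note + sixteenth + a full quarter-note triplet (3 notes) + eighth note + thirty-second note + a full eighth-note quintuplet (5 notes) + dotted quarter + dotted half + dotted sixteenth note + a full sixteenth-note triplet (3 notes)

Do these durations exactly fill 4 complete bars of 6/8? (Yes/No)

One bar of 6/8 = 24 thirty-second notes, so 4 bars = 96.
Working in thirty-second notes: sixteenth = 2; quarter note = 8; sixteenth = 2; a full quarter-note triplet (3 notes) (three triplet quarters span one half) = 16; eighth note = 4; thirty-second note = 1; a full eighth-note quintuplet (5 notes) (five quintuplet eighths span one half) = 16; dotted quarter = 12; dotted half = 24; dotted sixteenth note = 3; a full sixteenth-note triplet (3 notes) (three triplet sixteenths span one eighth) = 4.
Adding: 2 + 8 + 2 + 16 + 4 + 1 + 16 + 12 + 24 + 3 + 4 = 92.
92 falls short of 96, so the answer is No.

No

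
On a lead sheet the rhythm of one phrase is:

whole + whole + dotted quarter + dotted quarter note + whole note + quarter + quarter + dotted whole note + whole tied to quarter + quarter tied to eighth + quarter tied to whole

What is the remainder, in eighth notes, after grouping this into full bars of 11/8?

3

One bar of 11/8 = 11 eighth notes.
Convert each value to eighth notes: whole = 8; whole = 8; dotted quarter = 3; dotted quarter note = 3; whole note = 8; quarter = 2; quarter = 2; dotted whole note = 12; whole tied to quarter (whole + quarter) = 10; quarter tied to eighth (quarter + eighth) = 3; quarter tied to whole (quarter + whole) = 10.
Total: 8 + 8 + 3 + 3 + 8 + 2 + 2 + 12 + 10 + 3 + 10 = 69.
69 ÷ 11 = 6 complete bars with 3 eighth notes remaining.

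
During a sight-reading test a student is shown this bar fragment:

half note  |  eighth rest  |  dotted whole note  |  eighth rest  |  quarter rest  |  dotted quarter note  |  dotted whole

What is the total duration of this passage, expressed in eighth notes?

Working in eighth notes: half note = 4; eighth rest = 1; dotted whole note = 12; eighth rest = 1; quarter rest = 2; dotted quarter note = 3; dotted whole = 12.
Adding: 4 + 1 + 12 + 1 + 2 + 3 + 12 = 35 eighth notes.

35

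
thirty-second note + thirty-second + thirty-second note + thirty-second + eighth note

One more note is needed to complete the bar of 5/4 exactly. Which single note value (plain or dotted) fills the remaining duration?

The bar of 5/4 = 40 thirty-second notes.
Convert each value to thirty-second notes: thirty-second note = 1; thirty-second = 1; thirty-second note = 1; thirty-second = 1; eighth note = 4.
Sum: 1 + 1 + 1 + 1 + 4 = 8.
Remaining: 40 − 8 = 32 thirty-second notes, which is a whole note.

whole note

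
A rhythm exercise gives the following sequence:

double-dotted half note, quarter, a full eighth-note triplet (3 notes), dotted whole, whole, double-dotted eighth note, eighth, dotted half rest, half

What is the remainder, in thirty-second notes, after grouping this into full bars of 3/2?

One bar of 3/2 = 48 thirty-second notes.
Each duration in thirty-second notes: double-dotted half note = 28; quarter = 8; a full eighth-note triplet (3 notes) (three triplet eighths span one quarter) = 8; dotted whole = 48; whole = 32; double-dotted eighth note = 7; eighth = 4; dotted half rest = 24; half = 16.
Altogether 28 + 8 + 8 + 48 + 32 + 7 + 4 + 24 + 16 = 175.
175 ÷ 48 = 3 complete bars with 31 thirty-second notes remaining.

31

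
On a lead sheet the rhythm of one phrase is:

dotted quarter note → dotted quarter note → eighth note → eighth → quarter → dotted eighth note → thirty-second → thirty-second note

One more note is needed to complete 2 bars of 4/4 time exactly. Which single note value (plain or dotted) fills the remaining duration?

half note

2 bars of 4/4 = 64 thirty-second notes.
Working in thirty-second notes: dotted quarter note = 12; dotted quarter note = 12; eighth note = 4; eighth = 4; quarter = 8; dotted eighth note = 6; thirty-second = 1; thirty-second note = 1.
Adding: 12 + 12 + 4 + 4 + 8 + 6 + 1 + 1 = 48.
Remaining: 64 − 48 = 16 thirty-second notes, which is a half note.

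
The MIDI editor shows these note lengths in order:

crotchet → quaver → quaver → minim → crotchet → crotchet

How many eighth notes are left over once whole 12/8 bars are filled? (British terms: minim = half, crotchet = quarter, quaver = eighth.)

0

One bar of 12/8 = 12 eighth notes.
Express everything in eighth notes: crotchet = 2; quaver = 1; quaver = 1; minim = 4; crotchet = 2; crotchet = 2.
Total: 2 + 1 + 1 + 4 + 2 + 2 = 12.
12 ÷ 12 = 1 complete bar with 0 eighth notes remaining.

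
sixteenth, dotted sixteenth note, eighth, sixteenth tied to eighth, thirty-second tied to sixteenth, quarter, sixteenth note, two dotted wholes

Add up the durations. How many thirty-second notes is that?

Each duration in thirty-second notes: sixteenth = 2; dotted sixteenth note = 3; eighth = 4; sixteenth tied to eighth (sixteenth + eighth) = 6; thirty-second tied to sixteenth (thirty-second + sixteenth) = 3; quarter = 8; sixteenth note = 2; dotted whole = 48; dotted whole = 48.
Total: 2 + 3 + 4 + 6 + 3 + 8 + 2 + 48 + 48 = 124 thirty-second notes.

124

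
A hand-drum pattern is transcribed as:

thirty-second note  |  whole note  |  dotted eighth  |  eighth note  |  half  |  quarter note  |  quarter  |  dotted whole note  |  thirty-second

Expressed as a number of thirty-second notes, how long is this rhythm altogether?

Convert each value to thirty-second notes: thirty-second note = 1; whole note = 32; dotted eighth = 6; eighth note = 4; half = 16; quarter note = 8; quarter = 8; dotted whole note = 48; thirty-second = 1.
Total: 1 + 32 + 6 + 4 + 16 + 8 + 8 + 48 + 1 = 124 thirty-second notes.

124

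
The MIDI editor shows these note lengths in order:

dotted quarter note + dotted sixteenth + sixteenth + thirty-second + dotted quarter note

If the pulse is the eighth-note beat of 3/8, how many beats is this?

One eighth-note beat = 4 thirty-second notes.
Convert each value to thirty-second notes: dotted quarter note = 12; dotted sixteenth = 3; sixteenth = 2; thirty-second = 1; dotted quarter note = 12.
Sum: 12 + 3 + 2 + 1 + 12 = 30.
30 ÷ 4 = 7.5 beats.

7.5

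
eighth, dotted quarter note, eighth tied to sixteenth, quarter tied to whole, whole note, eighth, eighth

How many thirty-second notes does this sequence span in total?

102

Working in thirty-second notes: eighth = 4; dotted quarter note = 12; eighth tied to sixteenth (eighth + sixteenth) = 6; quarter tied to whole (quarter + whole) = 40; whole note = 32; eighth = 4; eighth = 4.
Altogether 4 + 12 + 6 + 40 + 32 + 4 + 4 = 102 thirty-second notes.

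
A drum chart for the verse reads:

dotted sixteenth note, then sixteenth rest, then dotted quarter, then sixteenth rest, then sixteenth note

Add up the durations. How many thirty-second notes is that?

Express everything in thirty-second notes: dotted sixteenth note = 3; sixteenth rest = 2; dotted quarter = 12; sixteenth rest = 2; sixteenth note = 2.
Total: 3 + 2 + 12 + 2 + 2 = 21 thirty-second notes.

21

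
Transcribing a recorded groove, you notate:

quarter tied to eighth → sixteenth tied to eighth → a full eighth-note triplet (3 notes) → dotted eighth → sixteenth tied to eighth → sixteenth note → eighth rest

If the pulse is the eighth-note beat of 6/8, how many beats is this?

One eighth-note beat = 2 sixteenth notes.
Express everything in sixteenth notes: quarter tied to eighth (quarter + eighth) = 6; sixteenth tied to eighth (sixteenth + eighth) = 3; a full eighth-note triplet (3 notes) (three triplet eighths span one quarter) = 4; dotted eighth = 3; sixteenth tied to eighth (sixteenth + eighth) = 3; sixteenth note = 1; eighth rest = 2.
Sum: 6 + 3 + 4 + 3 + 3 + 1 + 2 = 22.
22 ÷ 2 = 11 beats.

11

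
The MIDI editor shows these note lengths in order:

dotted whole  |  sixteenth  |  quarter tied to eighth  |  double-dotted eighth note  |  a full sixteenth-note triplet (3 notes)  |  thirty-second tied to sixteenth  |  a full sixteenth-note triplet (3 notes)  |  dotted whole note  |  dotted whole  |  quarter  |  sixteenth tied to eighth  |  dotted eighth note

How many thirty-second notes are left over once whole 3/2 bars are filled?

4

One bar of 3/2 = 48 thirty-second notes.
Convert each value to thirty-second notes: dotted whole = 48; sixteenth = 2; quarter tied to eighth (quarter + eighth) = 12; double-dotted eighth note = 7; a full sixteenth-note triplet (3 notes) (three triplet sixteenths span one eighth) = 4; thirty-second tied to sixteenth (thirty-second + sixteenth) = 3; a full sixteenth-note triplet (3 notes) (three triplet sixteenths span one eighth) = 4; dotted whole note = 48; dotted whole = 48; quarter = 8; sixteenth tied to eighth (sixteenth + eighth) = 6; dotted eighth note = 6.
Altogether 48 + 2 + 12 + 7 + 4 + 3 + 4 + 48 + 48 + 8 + 6 + 6 = 196.
196 ÷ 48 = 4 complete bars with 4 thirty-second notes remaining.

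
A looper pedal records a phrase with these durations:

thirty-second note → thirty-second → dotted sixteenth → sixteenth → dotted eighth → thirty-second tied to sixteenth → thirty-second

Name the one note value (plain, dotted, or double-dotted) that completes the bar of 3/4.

The bar of 3/4 = 24 thirty-second notes.
Each duration in thirty-second notes: thirty-second note = 1; thirty-second = 1; dotted sixteenth = 3; sixteenth = 2; dotted eighth = 6; thirty-second tied to sixteenth (thirty-second + sixteenth) = 3; thirty-second = 1.
Altogether 1 + 1 + 3 + 2 + 6 + 3 + 1 = 17.
Remaining: 24 − 17 = 7 thirty-second notes, which is a double-dotted eighth note.

double-dotted eighth note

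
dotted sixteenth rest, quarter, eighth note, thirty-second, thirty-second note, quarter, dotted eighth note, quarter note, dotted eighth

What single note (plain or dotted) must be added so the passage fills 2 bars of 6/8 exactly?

2 bars of 6/8 = 48 thirty-second notes.
Express everything in thirty-second notes: dotted sixteenth rest = 3; quarter = 8; eighth note = 4; thirty-second = 1; thirty-second note = 1; quarter = 8; dotted eighth note = 6; quarter note = 8; dotted eighth = 6.
Altogether 3 + 8 + 4 + 1 + 1 + 8 + 6 + 8 + 6 = 45.
Remaining: 48 − 45 = 3 thirty-second notes, which is a dotted sixteenth note.

dotted sixteenth note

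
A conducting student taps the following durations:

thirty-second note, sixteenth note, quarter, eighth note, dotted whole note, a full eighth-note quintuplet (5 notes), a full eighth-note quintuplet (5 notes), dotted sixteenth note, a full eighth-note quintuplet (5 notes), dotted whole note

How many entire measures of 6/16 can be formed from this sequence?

13

One bar of 6/16 = 12 thirty-second notes.
Each duration in thirty-second notes: thirty-second note = 1; sixteenth note = 2; quarter = 8; eighth note = 4; dotted whole note = 48; a full eighth-note quintuplet (5 notes) (five quintuplet eighths span one half) = 16; a full eighth-note quintuplet (5 notes) (five quintuplet eighths span one half) = 16; dotted sixteenth note = 3; a full eighth-note quintuplet (5 notes) (five quintuplet eighths span one half) = 16; dotted whole note = 48.
Sum: 1 + 2 + 8 + 4 + 48 + 16 + 16 + 3 + 16 + 48 = 162.
162 ÷ 12 = 13 complete bars with 6 left over.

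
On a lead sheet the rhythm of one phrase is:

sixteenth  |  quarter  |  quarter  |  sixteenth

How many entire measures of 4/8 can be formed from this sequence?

One bar of 4/8 = 8 sixteenth notes.
Convert each value to sixteenth notes: sixteenth = 1; quarter = 4; quarter = 4; sixteenth = 1.
Total: 1 + 4 + 4 + 1 = 10.
10 ÷ 8 = 1 complete bar with 2 left over.

1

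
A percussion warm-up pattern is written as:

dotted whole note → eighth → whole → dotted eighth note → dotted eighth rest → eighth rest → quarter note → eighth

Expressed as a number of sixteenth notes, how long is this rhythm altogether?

Express everything in sixteenth notes: dotted whole note = 24; eighth = 2; whole = 16; dotted eighth note = 3; dotted eighth rest = 3; eighth rest = 2; quarter note = 4; eighth = 2.
Sum: 24 + 2 + 16 + 3 + 3 + 2 + 4 + 2 = 56 sixteenth notes.

56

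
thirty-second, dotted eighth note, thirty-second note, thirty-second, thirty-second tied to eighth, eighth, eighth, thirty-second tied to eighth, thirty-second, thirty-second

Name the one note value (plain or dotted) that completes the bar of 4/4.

dotted sixteenth note

The bar of 4/4 = 32 thirty-second notes.
In thirty-second notes: thirty-second = 1; dotted eighth note = 6; thirty-second note = 1; thirty-second = 1; thirty-second tied to eighth (thirty-second + eighth) = 5; eighth = 4; eighth = 4; thirty-second tied to eighth (thirty-second + eighth) = 5; thirty-second = 1; thirty-second = 1.
Adding: 1 + 6 + 1 + 1 + 5 + 4 + 4 + 5 + 1 + 1 = 29.
Remaining: 32 − 29 = 3 thirty-second notes, which is a dotted sixteenth note.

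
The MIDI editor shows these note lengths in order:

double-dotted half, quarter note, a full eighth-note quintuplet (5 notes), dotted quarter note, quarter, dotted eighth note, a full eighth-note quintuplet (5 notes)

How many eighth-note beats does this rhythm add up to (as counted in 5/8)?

One eighth-note beat = 2 sixteenth notes.
Working in sixteenth notes: double-dotted half = 14; quarter note = 4; a full eighth-note quintuplet (5 notes) (five quintuplet eighths span one half) = 8; dotted quarter note = 6; quarter = 4; dotted eighth note = 3; a full eighth-note quintuplet (5 notes) (five quintuplet eighths span one half) = 8.
Adding: 14 + 4 + 8 + 6 + 4 + 3 + 8 = 47.
47 ÷ 2 = 23.5 beats.

23.5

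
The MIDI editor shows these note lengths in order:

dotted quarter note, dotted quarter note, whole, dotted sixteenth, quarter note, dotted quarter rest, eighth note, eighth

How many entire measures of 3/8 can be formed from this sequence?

One bar of 3/8 = 12 thirty-second notes.
Working in thirty-second notes: dotted quarter note = 12; dotted quarter note = 12; whole = 32; dotted sixteenth = 3; quarter note = 8; dotted quarter rest = 12; eighth note = 4; eighth = 4.
Total: 12 + 12 + 32 + 3 + 8 + 12 + 4 + 4 = 87.
87 ÷ 12 = 7 complete bars with 3 left over.

7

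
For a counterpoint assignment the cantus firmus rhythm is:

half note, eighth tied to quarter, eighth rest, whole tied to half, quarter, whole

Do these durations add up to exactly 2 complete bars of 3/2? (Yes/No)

No

One bar of 3/2 = 12 eighth notes, so 2 bars = 24.
Express everything in eighth notes: half note = 4; eighth tied to quarter (eighth + quarter) = 3; eighth rest = 1; whole tied to half (whole + half) = 12; quarter = 2; whole = 8.
Total: 4 + 3 + 1 + 12 + 2 + 8 = 30.
30 exceeds 24, so the answer is No.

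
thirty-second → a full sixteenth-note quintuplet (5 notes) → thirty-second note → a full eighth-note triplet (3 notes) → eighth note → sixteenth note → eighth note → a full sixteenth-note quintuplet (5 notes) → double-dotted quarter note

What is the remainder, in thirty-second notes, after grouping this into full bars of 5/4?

One bar of 5/4 = 40 thirty-second notes.
In thirty-second notes: thirty-second = 1; a full sixteenth-note quintuplet (5 notes) (five quintuplet sixteenths span one quarter) = 8; thirty-second note = 1; a full eighth-note triplet (3 notes) (three triplet eighths span one quarter) = 8; eighth note = 4; sixteenth note = 2; eighth note = 4; a full sixteenth-note quintuplet (5 notes) (five quintuplet sixteenths span one quarter) = 8; double-dotted quarter note = 14.
Altogether 1 + 8 + 1 + 8 + 4 + 2 + 4 + 8 + 14 = 50.
50 ÷ 40 = 1 complete bar with 10 thirty-second notes remaining.

10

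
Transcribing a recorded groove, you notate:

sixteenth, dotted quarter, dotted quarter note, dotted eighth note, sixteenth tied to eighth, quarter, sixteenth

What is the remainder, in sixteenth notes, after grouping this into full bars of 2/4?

One bar of 2/4 = 8 sixteenth notes.
Working in sixteenth notes: sixteenth = 1; dotted quarter = 6; dotted quarter note = 6; dotted eighth note = 3; sixteenth tied to eighth (sixteenth + eighth) = 3; quarter = 4; sixteenth = 1.
Total: 1 + 6 + 6 + 3 + 3 + 4 + 1 = 24.
24 ÷ 8 = 3 complete bars with 0 sixteenth notes remaining.

0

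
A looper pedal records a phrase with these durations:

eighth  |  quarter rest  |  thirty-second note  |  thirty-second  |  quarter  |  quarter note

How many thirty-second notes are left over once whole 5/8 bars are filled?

One bar of 5/8 = 20 thirty-second notes.
Convert each value to thirty-second notes: eighth = 4; quarter rest = 8; thirty-second note = 1; thirty-second = 1; quarter = 8; quarter note = 8.
Adding: 4 + 8 + 1 + 1 + 8 + 8 = 30.
30 ÷ 20 = 1 complete bar with 10 thirty-second notes remaining.

10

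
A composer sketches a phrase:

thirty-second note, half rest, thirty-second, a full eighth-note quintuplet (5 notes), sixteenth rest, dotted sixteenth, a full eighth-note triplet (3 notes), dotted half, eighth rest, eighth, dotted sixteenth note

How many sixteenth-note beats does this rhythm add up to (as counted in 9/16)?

41

One sixteenth-note beat = 2 thirty-second notes.
Express everything in thirty-second notes: thirty-second note = 1; half rest = 16; thirty-second = 1; a full eighth-note quintuplet (5 notes) (five quintuplet eighths span one half) = 16; sixteenth rest = 2; dotted sixteenth = 3; a full eighth-note triplet (3 notes) (three triplet eighths span one quarter) = 8; dotted half = 24; eighth rest = 4; eighth = 4; dotted sixteenth note = 3.
Total: 1 + 16 + 1 + 16 + 2 + 3 + 8 + 24 + 4 + 4 + 3 = 82.
82 ÷ 2 = 41 beats.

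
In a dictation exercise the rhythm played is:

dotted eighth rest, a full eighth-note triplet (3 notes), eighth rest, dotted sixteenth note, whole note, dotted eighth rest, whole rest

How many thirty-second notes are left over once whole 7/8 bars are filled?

7

One bar of 7/8 = 28 thirty-second notes.
Convert each value to thirty-second notes: dotted eighth rest = 6; a full eighth-note triplet (3 notes) (three triplet eighths span one quarter) = 8; eighth rest = 4; dotted sixteenth note = 3; whole note = 32; dotted eighth rest = 6; whole rest = 32.
Adding: 6 + 8 + 4 + 3 + 32 + 6 + 32 = 91.
91 ÷ 28 = 3 complete bars with 7 thirty-second notes remaining.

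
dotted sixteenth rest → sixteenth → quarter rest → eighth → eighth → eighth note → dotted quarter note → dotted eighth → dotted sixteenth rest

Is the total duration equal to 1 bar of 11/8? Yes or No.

One bar of 11/8 = 44 thirty-second notes.
In thirty-second notes: dotted sixteenth rest = 3; sixteenth = 2; quarter rest = 8; eighth = 4; eighth = 4; eighth note = 4; dotted quarter note = 12; dotted eighth = 6; dotted sixteenth rest = 3.
Adding: 3 + 2 + 8 + 4 + 4 + 4 + 12 + 6 + 3 = 46.
46 exceeds 44, so the answer is No.

No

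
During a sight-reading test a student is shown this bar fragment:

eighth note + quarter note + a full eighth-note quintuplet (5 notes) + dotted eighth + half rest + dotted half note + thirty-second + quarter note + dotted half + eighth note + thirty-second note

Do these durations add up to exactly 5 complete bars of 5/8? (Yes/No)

No

One bar of 5/8 = 20 thirty-second notes, so 5 bars = 100.
Express everything in thirty-second notes: eighth note = 4; quarter note = 8; a full eighth-note quintuplet (5 notes) (five quintuplet eighths span one half) = 16; dotted eighth = 6; half rest = 16; dotted half note = 24; thirty-second = 1; quarter note = 8; dotted half = 24; eighth note = 4; thirty-second note = 1.
Total: 4 + 8 + 16 + 6 + 16 + 24 + 1 + 8 + 24 + 4 + 1 = 112.
112 exceeds 100, so the answer is No.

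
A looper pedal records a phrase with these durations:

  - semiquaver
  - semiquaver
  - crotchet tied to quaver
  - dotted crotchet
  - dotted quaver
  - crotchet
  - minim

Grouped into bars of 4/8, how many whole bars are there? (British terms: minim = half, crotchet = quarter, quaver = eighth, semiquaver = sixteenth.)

One bar of 4/8 = 8 sixteenth notes.
Working in sixteenth notes: semiquaver = 1; semiquaver = 1; crotchet tied to quaver (crotchet + quaver) = 6; dotted crotchet = 6; dotted quaver = 3; crotchet = 4; minim = 8.
Sum: 1 + 1 + 6 + 6 + 3 + 4 + 8 = 29.
29 ÷ 8 = 3 complete bars with 5 left over.

3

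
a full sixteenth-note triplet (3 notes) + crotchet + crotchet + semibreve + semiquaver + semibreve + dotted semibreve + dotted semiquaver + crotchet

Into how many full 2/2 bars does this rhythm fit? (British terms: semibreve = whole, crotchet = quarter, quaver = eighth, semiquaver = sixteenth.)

4

One bar of 2/2 = 32 thirty-second notes.
Express everything in thirty-second notes: a full sixteenth-note triplet (3 notes) (three triplet sixteenths span one eighth) = 4; crotchet = 8; crotchet = 8; semibreve = 32; semiquaver = 2; semibreve = 32; dotted semibreve = 48; dotted semiquaver = 3; crotchet = 8.
Adding: 4 + 8 + 8 + 32 + 2 + 32 + 48 + 3 + 8 = 145.
145 ÷ 32 = 4 complete bars with 17 left over.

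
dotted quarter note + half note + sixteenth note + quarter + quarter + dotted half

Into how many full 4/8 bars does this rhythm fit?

4

One bar of 4/8 = 8 sixteenth notes.
Working in sixteenth notes: dotted quarter note = 6; half note = 8; sixteenth note = 1; quarter = 4; quarter = 4; dotted half = 12.
Sum: 6 + 8 + 1 + 4 + 4 + 12 = 35.
35 ÷ 8 = 4 complete bars with 3 left over.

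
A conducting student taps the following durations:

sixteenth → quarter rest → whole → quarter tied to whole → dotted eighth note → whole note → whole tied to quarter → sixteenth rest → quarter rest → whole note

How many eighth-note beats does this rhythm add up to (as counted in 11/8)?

One eighth-note beat = 2 sixteenth notes.
Working in sixteenth notes: sixteenth = 1; quarter rest = 4; whole = 16; quarter tied to whole (quarter + whole) = 20; dotted eighth note = 3; whole note = 16; whole tied to quarter (whole + quarter) = 20; sixteenth rest = 1; quarter rest = 4; whole note = 16.
Adding: 1 + 4 + 16 + 20 + 3 + 16 + 20 + 1 + 4 + 16 = 101.
101 ÷ 2 = 50.5 beats.

50.5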